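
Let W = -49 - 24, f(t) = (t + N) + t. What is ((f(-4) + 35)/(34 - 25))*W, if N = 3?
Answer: -730/3 ≈ -243.33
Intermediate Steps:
f(t) = 3 + 2*t (f(t) = (t + 3) + t = (3 + t) + t = 3 + 2*t)
W = -73
((f(-4) + 35)/(34 - 25))*W = (((3 + 2*(-4)) + 35)/(34 - 25))*(-73) = (((3 - 8) + 35)/9)*(-73) = ((-5 + 35)*(⅑))*(-73) = (30*(⅑))*(-73) = (10/3)*(-73) = -730/3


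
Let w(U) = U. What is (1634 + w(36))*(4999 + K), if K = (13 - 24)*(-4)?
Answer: 8421810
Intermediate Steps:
K = 44 (K = -11*(-4) = 44)
(1634 + w(36))*(4999 + K) = (1634 + 36)*(4999 + 44) = 1670*5043 = 8421810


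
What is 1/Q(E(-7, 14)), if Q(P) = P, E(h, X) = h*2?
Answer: -1/14 ≈ -0.071429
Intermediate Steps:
E(h, X) = 2*h
1/Q(E(-7, 14)) = 1/(2*(-7)) = 1/(-14) = -1/14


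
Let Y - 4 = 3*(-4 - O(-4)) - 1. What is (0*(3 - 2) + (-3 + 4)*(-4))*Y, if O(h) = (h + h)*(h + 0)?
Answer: 420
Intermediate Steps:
O(h) = 2*h² (O(h) = (2*h)*h = 2*h²)
Y = -105 (Y = 4 + (3*(-4 - 2*(-4)²) - 1) = 4 + (3*(-4 - 2*16) - 1) = 4 + (3*(-4 - 1*32) - 1) = 4 + (3*(-4 - 32) - 1) = 4 + (3*(-36) - 1) = 4 + (-108 - 1) = 4 - 109 = -105)
(0*(3 - 2) + (-3 + 4)*(-4))*Y = (0*(3 - 2) + (-3 + 4)*(-4))*(-105) = (0*1 + 1*(-4))*(-105) = (0 - 4)*(-105) = -4*(-105) = 420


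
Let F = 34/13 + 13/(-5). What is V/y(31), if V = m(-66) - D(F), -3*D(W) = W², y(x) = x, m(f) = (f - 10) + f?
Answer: -1799849/392925 ≈ -4.5806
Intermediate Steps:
m(f) = -10 + 2*f (m(f) = (-10 + f) + f = -10 + 2*f)
F = 1/65 (F = 34*(1/13) + 13*(-⅕) = 34/13 - 13/5 = 1/65 ≈ 0.015385)
D(W) = -W²/3
V = -1799849/12675 (V = (-10 + 2*(-66)) - (-1)*(1/65)²/3 = (-10 - 132) - (-1)/(3*4225) = -142 - 1*(-1/12675) = -142 + 1/12675 = -1799849/12675 ≈ -142.00)
V/y(31) = -1799849/12675/31 = -1799849/12675*1/31 = -1799849/392925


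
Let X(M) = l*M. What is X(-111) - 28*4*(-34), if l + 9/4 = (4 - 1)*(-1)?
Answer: 17563/4 ≈ 4390.8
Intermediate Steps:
l = -21/4 (l = -9/4 + (4 - 1)*(-1) = -9/4 + 3*(-1) = -9/4 - 3 = -21/4 ≈ -5.2500)
X(M) = -21*M/4
X(-111) - 28*4*(-34) = -21/4*(-111) - 28*4*(-34) = 2331/4 - 112*(-34) = 2331/4 + 3808 = 17563/4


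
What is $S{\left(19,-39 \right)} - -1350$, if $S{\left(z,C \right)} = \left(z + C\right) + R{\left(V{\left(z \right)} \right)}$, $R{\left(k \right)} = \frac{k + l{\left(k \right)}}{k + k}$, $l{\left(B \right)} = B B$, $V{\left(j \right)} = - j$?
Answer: $1321$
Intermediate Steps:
$l{\left(B \right)} = B^{2}$
$R{\left(k \right)} = \frac{k + k^{2}}{2 k}$ ($R{\left(k \right)} = \frac{k + k^{2}}{k + k} = \frac{k + k^{2}}{2 k}$)
$S{\left(z,C \right)} = \frac{1}{2} + C + \frac{z}{2}$ ($S{\left(z,C \right)} = \left(z + C\right) + \left(\frac{1}{2} + \frac{\left(-1\right) z}{2}\right) = \left(C + z\right) - \left(- \frac{1}{2} + \frac{z}{2}\right) = \frac{1}{2} + C + \frac{z}{2}$)
$S{\left(19,-39 \right)} - -1350 = \left(\frac{1}{2} - 39 + \frac{1}{2} \cdot 19\right) - -1350 = \left(\frac{1}{2} - 39 + \frac{19}{2}\right) + 1350 = -29 + 1350 = 1321$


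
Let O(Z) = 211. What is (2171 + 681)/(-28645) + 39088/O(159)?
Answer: 1119073988/6044095 ≈ 185.15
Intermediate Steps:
(2171 + 681)/(-28645) + 39088/O(159) = (2171 + 681)/(-28645) + 39088/211 = 2852*(-1/28645) + 39088*(1/211) = -2852/28645 + 39088/211 = 1119073988/6044095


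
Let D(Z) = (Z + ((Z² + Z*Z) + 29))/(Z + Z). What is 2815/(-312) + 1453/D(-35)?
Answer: -742565/14664 ≈ -50.639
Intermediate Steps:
D(Z) = (29 + Z + 2*Z²)/(2*Z) (D(Z) = (Z + ((Z² + Z²) + 29))/((2*Z)) = (Z + (2*Z² + 29))*(1/(2*Z)) = (Z + (29 + 2*Z²))*(1/(2*Z)) = (29 + Z + 2*Z²)*(1/(2*Z)) = (29 + Z + 2*Z²)/(2*Z))
2815/(-312) + 1453/D(-35) = 2815/(-312) + 1453/(½ - 35 + (29/2)/(-35)) = 2815*(-1/312) + 1453/(½ - 35 + (29/2)*(-1/35)) = -2815/312 + 1453/(½ - 35 - 29/70) = -2815/312 + 1453/(-1222/35) = -2815/312 + 1453*(-35/1222) = -2815/312 - 50855/1222 = -742565/14664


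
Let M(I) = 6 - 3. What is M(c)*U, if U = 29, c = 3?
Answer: 87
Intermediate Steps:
M(I) = 3
M(c)*U = 3*29 = 87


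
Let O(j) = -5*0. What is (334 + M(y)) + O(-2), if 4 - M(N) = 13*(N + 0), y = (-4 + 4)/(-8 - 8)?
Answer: 338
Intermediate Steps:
O(j) = 0
y = 0 (y = 0/(-16) = 0*(-1/16) = 0)
M(N) = 4 - 13*N (M(N) = 4 - 13*(N + 0) = 4 - 13*N)
(334 + M(y)) + O(-2) = (334 + (4 - 13*0)) + 0 = (334 + (4 + 0)) + 0 = (334 + 4) + 0 = 338 + 0 = 338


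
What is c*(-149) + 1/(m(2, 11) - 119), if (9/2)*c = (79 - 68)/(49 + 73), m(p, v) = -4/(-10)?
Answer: -974672/325557 ≈ -2.9939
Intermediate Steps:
m(p, v) = ⅖ (m(p, v) = -4*(-⅒) = ⅖)
c = 11/549 (c = 2*((79 - 68)/(49 + 73))/9 = 2*(11/122)/9 = 2*(11*(1/122))/9 = (2/9)*(11/122) = 11/549 ≈ 0.020036)
c*(-149) + 1/(m(2, 11) - 119) = (11/549)*(-149) + 1/(⅖ - 119) = -1639/549 + 1/(-593/5) = -1639/549 - 5/593 = -974672/325557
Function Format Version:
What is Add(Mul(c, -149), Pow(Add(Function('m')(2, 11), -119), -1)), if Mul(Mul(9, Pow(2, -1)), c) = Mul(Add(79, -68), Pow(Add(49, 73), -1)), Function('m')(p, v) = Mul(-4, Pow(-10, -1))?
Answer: Rational(-974672, 325557) ≈ -2.9939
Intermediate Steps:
Function('m')(p, v) = Rational(2, 5) (Function('m')(p, v) = Mul(-4, Rational(-1, 10)) = Rational(2, 5))
c = Rational(11, 549) (c = Mul(Rational(2, 9), Mul(Add(79, -68), Pow(Add(49, 73), -1))) = Mul(Rational(2, 9), Mul(11, Pow(122, -1))) = Mul(Rational(2, 9), Mul(11, Rational(1, 122))) = Mul(Rational(2, 9), Rational(11, 122)) = Rational(11, 549) ≈ 0.020036)
Add(Mul(c, -149), Pow(Add(Function('m')(2, 11), -119), -1)) = Add(Mul(Rational(11, 549), -149), Pow(Add(Rational(2, 5), -119), -1)) = Add(Rational(-1639, 549), Pow(Rational(-593, 5), -1)) = Add(Rational(-1639, 549), Rational(-5, 593)) = Rational(-974672, 325557)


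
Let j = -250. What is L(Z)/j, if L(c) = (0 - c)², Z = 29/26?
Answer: -841/169000 ≈ -0.0049763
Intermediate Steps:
Z = 29/26 (Z = 29*(1/26) = 29/26 ≈ 1.1154)
L(c) = c² (L(c) = (-c)² = c²)
L(Z)/j = (29/26)²/(-250) = (841/676)*(-1/250) = -841/169000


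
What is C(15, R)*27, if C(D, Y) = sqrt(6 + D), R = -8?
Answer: 27*sqrt(21) ≈ 123.73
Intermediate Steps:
C(15, R)*27 = sqrt(6 + 15)*27 = sqrt(21)*27 = 27*sqrt(21)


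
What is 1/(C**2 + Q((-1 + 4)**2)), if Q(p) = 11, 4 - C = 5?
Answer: 1/12 ≈ 0.083333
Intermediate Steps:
C = -1 (C = 4 - 1*5 = 4 - 5 = -1)
1/(C**2 + Q((-1 + 4)**2)) = 1/((-1)**2 + 11) = 1/(1 + 11) = 1/12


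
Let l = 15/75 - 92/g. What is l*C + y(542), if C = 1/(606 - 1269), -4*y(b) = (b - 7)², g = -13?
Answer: -12334868267/172380 ≈ -71556.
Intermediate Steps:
l = 473/65 (l = 15/75 - 92/(-13) = 15*(1/75) - 92*(-1/13) = ⅕ + 92/13 = 473/65 ≈ 7.2769)
y(b) = -(-7 + b)²/4 (y(b) = -(b - 7)²/4 = -(-7 + b)²/4)
C = -1/663 (C = 1/(-663) = -1/663 ≈ -0.0015083)
l*C + y(542) = (473/65)*(-1/663) - (-7 + 542)²/4 = -473/43095 - ¼*535² = -473/43095 - ¼*286225 = -473/43095 - 286225/4 = -12334868267/172380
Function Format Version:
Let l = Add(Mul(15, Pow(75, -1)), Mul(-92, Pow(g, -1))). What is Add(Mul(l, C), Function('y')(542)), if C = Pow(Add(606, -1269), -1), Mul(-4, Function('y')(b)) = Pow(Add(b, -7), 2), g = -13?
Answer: Rational(-12334868267, 172380) ≈ -71556.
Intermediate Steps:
l = Rational(473, 65) (l = Add(Mul(15, Pow(75, -1)), Mul(-92, Pow(-13, -1))) = Add(Mul(15, Rational(1, 75)), Mul(-92, Rational(-1, 13))) = Add(Rational(1, 5), Rational(92, 13)) = Rational(473, 65) ≈ 7.2769)
Function('y')(b) = Mul(Rational(-1, 4), Pow(Add(-7, b), 2)) (Function('y')(b) = Mul(Rational(-1, 4), Pow(Add(b, -7), 2)) = Mul(Rational(-1, 4), Pow(Add(-7, b), 2)))
C = Rational(-1, 663) (C = Pow(-663, -1) = Rational(-1, 663) ≈ -0.0015083)
Add(Mul(l, C), Function('y')(542)) = Add(Mul(Rational(473, 65), Rational(-1, 663)), Mul(Rational(-1, 4), Pow(Add(-7, 542), 2))) = Add(Rational(-473, 43095), Mul(Rational(-1, 4), Pow(535, 2))) = Add(Rational(-473, 43095), Mul(Rational(-1, 4), 286225)) = Add(Rational(-473, 43095), Rational(-286225, 4)) = Rational(-12334868267, 172380)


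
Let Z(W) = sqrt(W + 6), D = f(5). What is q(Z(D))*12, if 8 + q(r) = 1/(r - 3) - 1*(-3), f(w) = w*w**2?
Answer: -3642/61 + 6*sqrt(131)/61 ≈ -58.579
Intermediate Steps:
f(w) = w**3
D = 125 (D = 5**3 = 125)
Z(W) = sqrt(6 + W)
q(r) = -5 + 1/(-3 + r) (q(r) = -8 + (1/(r - 3) - 1*(-3)) = -8 + (1/(-3 + r) + 3) = -8 + (3 + 1/(-3 + r)) = -5 + 1/(-3 + r))
q(Z(D))*12 = ((16 - 5*sqrt(6 + 125))/(-3 + sqrt(6 + 125)))*12 = ((16 - 5*sqrt(131))/(-3 + sqrt(131)))*12 = 12*(16 - 5*sqrt(131))/(-3 + sqrt(131))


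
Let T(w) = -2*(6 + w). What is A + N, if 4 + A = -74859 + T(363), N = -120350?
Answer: -195951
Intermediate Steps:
T(w) = -12 - 2*w
A = -75601 (A = -4 + (-74859 + (-12 - 2*363)) = -4 + (-74859 + (-12 - 726)) = -4 + (-74859 - 738) = -4 - 75597 = -75601)
A + N = -75601 - 120350 = -195951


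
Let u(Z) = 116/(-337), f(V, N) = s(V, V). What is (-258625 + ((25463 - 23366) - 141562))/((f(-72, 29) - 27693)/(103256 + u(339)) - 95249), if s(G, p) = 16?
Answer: 13852399832040/3314403638993 ≈ 4.1795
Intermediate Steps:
f(V, N) = 16
u(Z) = -116/337 (u(Z) = 116*(-1/337) = -116/337)
(-258625 + ((25463 - 23366) - 141562))/((f(-72, 29) - 27693)/(103256 + u(339)) - 95249) = (-258625 + ((25463 - 23366) - 141562))/((16 - 27693)/(103256 - 116/337) - 95249) = (-258625 + (2097 - 141562))/(-27677/34797156/337 - 95249) = (-258625 - 139465)/(-27677*337/34797156 - 95249) = -398090/(-9327149/34797156 - 95249) = -398090/(-3314403638993/34797156) = -398090*(-34797156/3314403638993) = 13852399832040/3314403638993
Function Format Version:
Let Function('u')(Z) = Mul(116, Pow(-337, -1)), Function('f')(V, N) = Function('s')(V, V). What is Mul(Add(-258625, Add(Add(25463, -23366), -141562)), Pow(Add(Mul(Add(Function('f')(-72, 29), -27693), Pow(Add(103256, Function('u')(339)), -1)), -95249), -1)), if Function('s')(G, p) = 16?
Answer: Rational(13852399832040, 3314403638993) ≈ 4.1795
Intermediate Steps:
Function('f')(V, N) = 16
Function('u')(Z) = Rational(-116, 337) (Function('u')(Z) = Mul(116, Rational(-1, 337)) = Rational(-116, 337))
Mul(Add(-258625, Add(Add(25463, -23366), -141562)), Pow(Add(Mul(Add(Function('f')(-72, 29), -27693), Pow(Add(103256, Function('u')(339)), -1)), -95249), -1)) = Mul(Add(-258625, Add(Add(25463, -23366), -141562)), Pow(Add(Mul(Add(16, -27693), Pow(Add(103256, Rational(-116, 337)), -1)), -95249), -1)) = Mul(Add(-258625, Add(2097, -141562)), Pow(Add(Mul(-27677, Pow(Rational(34797156, 337), -1)), -95249), -1)) = Mul(Add(-258625, -139465), Pow(Add(Mul(-27677, Rational(337, 34797156)), -95249), -1)) = Mul(-398090, Pow(Add(Rational(-9327149, 34797156), -95249), -1)) = Mul(-398090, Pow(Rational(-3314403638993, 34797156), -1)) = Mul(-398090, Rational(-34797156, 3314403638993)) = Rational(13852399832040, 3314403638993)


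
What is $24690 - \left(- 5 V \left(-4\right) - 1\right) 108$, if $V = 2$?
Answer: $20478$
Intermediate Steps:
$24690 - \left(- 5 V \left(-4\right) - 1\right) 108 = 24690 - \left(\left(-5\right) 2 \left(-4\right) - 1\right) 108 = 24690 - \left(\left(-10\right) \left(-4\right) - 1\right) 108 = 24690 - \left(40 - 1\right) 108 = 24690 - 39 \cdot 108 = 24690 - 4212 = 20478$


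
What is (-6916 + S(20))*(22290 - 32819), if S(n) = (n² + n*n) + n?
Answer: 64184784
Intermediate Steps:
S(n) = n + 2*n² (S(n) = (n² + n²) + n = 2*n² + n = n + 2*n²)
(-6916 + S(20))*(22290 - 32819) = (-6916 + 20*(1 + 2*20))*(22290 - 32819) = (-6916 + 20*(1 + 40))*(-10529) = (-6916 + 20*41)*(-10529) = (-6916 + 820)*(-10529) = -6096*(-10529) = 64184784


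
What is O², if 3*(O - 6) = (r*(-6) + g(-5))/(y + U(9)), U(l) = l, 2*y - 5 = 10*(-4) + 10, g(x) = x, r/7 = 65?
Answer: 31315216/441 ≈ 71010.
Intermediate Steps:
r = 455 (r = 7*65 = 455)
y = -25/2 (y = 5/2 + (10*(-4) + 10)/2 = 5/2 + (-40 + 10)/2 = 5/2 + (½)*(-30) = 5/2 - 15 = -25/2 ≈ -12.500)
O = 5596/21 (O = 6 + ((455*(-6) - 5)/(-25/2 + 9))/3 = 6 + ((-2730 - 5)/(-7/2))/3 = 6 + (-2735*(-2/7))/3 = 6 + (⅓)*(5470/7) = 6 + 5470/21 = 5596/21 ≈ 266.48)
O² = (5596/21)² = 31315216/441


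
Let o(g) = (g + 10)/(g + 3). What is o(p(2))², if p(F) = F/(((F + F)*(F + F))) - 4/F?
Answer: 4225/81 ≈ 52.161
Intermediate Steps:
p(F) = -15/(4*F) (p(F) = F/(((2*F)*(2*F))) - 4/F = F/((4*F²)) - 4/F = F*(1/(4*F²)) - 4/F = 1/(4*F) - 4/F = -15/(4*F))
o(g) = (10 + g)/(3 + g)
o(p(2))² = ((10 - 15/4/2)/(3 - 15/4/2))² = ((10 - 15/4*½)/(3 - 15/4*½))² = ((10 - 15/8)/(3 - 15/8))² = ((65/8)/(9/8))² = ((8/9)*(65/8))² = (65/9)² = 4225/81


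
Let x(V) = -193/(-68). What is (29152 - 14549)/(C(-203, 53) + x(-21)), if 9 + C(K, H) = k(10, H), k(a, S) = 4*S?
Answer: 993004/13997 ≈ 70.944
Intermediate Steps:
x(V) = 193/68 (x(V) = -193*(-1/68) = 193/68)
C(K, H) = -9 + 4*H
(29152 - 14549)/(C(-203, 53) + x(-21)) = (29152 - 14549)/((-9 + 4*53) + 193/68) = 14603/((-9 + 212) + 193/68) = 14603/(203 + 193/68) = 14603/(13997/68) = 14603*(68/13997) = 993004/13997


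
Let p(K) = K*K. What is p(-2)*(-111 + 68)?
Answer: -172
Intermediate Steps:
p(K) = K**2
p(-2)*(-111 + 68) = (-2)**2*(-111 + 68) = 4*(-43) = -172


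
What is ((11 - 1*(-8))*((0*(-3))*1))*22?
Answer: 0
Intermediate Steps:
((11 - 1*(-8))*((0*(-3))*1))*22 = ((11 + 8)*(0*1))*22 = (19*0)*22 = 0*22 = 0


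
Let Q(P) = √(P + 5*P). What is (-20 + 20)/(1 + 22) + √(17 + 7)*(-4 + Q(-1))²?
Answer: -96*I + 20*√6 ≈ 48.99 - 96.0*I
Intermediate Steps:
Q(P) = √6*√P (Q(P) = √(6*P) = √6*√P)
(-20 + 20)/(1 + 22) + √(17 + 7)*(-4 + Q(-1))² = (-20 + 20)/(1 + 22) + √(17 + 7)*(-4 + √6*√(-1))² = 0/23 + √24*(-4 + √6*I)² = 0*(1/23) + (2*√6)*(-4 + I*√6)² = 0 + 2*√6*(-4 + I*√6)² = 2*√6*(-4 + I*√6)²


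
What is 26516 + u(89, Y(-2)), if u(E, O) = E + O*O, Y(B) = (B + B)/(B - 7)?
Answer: 2155021/81 ≈ 26605.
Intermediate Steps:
Y(B) = 2*B/(-7 + B) (Y(B) = (2*B)/(-7 + B) = 2*B/(-7 + B))
u(E, O) = E + O²
26516 + u(89, Y(-2)) = 26516 + (89 + (2*(-2)/(-7 - 2))²) = 26516 + (89 + (2*(-2)/(-9))²) = 26516 + (89 + (2*(-2)*(-⅑))²) = 26516 + (89 + (4/9)²) = 26516 + (89 + 16/81) = 26516 + 7225/81 = 2155021/81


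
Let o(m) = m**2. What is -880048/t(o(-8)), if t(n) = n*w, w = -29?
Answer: 55003/116 ≈ 474.16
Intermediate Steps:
t(n) = -29*n (t(n) = n*(-29) = -29*n)
-880048/t(o(-8)) = -880048/((-29*(-8)**2)) = -880048/((-29*64)) = -880048/(-1856) = -880048*(-1/1856) = 55003/116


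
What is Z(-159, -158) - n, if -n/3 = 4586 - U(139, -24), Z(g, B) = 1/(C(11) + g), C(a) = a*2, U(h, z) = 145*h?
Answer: -6398860/137 ≈ -46707.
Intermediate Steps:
C(a) = 2*a
Z(g, B) = 1/(22 + g) (Z(g, B) = 1/(2*11 + g) = 1/(22 + g))
n = 46707 (n = -3*(4586 - 145*139) = -3*(4586 - 1*20155) = -3*(4586 - 20155) = -3*(-15569) = 46707)
Z(-159, -158) - n = 1/(22 - 159) - 1*46707 = 1/(-137) - 46707 = -1/137 - 46707 = -6398860/137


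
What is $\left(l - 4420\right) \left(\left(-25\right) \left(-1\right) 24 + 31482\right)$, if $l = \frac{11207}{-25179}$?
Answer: $- \frac{170038246654}{1199} \approx -1.4182 \cdot 10^{8}$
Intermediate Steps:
$l = - \frac{1601}{3597}$ ($l = 11207 \left(- \frac{1}{25179}\right) = - \frac{1601}{3597} \approx -0.44509$)
$\left(l - 4420\right) \left(\left(-25\right) \left(-1\right) 24 + 31482\right) = \left(- \frac{1601}{3597} - 4420\right) \left(\left(-25\right) \left(-1\right) 24 + 31482\right) = - \frac{15900341 \left(25 \cdot 24 + 31482\right)}{3597} = - \frac{15900341 \left(600 + 31482\right)}{3597} = \left(- \frac{15900341}{3597}\right) 32082 = - \frac{170038246654}{1199}$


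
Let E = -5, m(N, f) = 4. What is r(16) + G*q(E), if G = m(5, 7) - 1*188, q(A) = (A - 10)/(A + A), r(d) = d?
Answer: -260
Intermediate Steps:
q(A) = (-10 + A)/(2*A) (q(A) = (-10 + A)/((2*A)) = (-10 + A)*(1/(2*A)) = (-10 + A)/(2*A))
G = -184 (G = 4 - 1*188 = 4 - 188 = -184)
r(16) + G*q(E) = 16 - 92*(-10 - 5)/(-5) = 16 - 92*(-1)*(-15)/5 = 16 - 184*3/2 = 16 - 276 = -260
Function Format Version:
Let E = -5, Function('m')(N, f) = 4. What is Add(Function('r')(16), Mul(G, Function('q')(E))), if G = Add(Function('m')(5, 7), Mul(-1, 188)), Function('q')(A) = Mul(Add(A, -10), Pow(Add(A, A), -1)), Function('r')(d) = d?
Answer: -260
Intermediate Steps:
Function('q')(A) = Mul(Rational(1, 2), Pow(A, -1), Add(-10, A)) (Function('q')(A) = Mul(Add(-10, A), Pow(Mul(2, A), -1)) = Mul(Add(-10, A), Mul(Rational(1, 2), Pow(A, -1))) = Mul(Rational(1, 2), Pow(A, -1), Add(-10, A)))
G = -184 (G = Add(4, Mul(-1, 188)) = Add(4, -188) = -184)
Add(Function('r')(16), Mul(G, Function('q')(E))) = Add(16, Mul(-184, Mul(Rational(1, 2), Pow(-5, -1), Add(-10, -5)))) = Add(16, Mul(-184, Mul(Rational(1, 2), Rational(-1, 5), -15))) = Add(16, Mul(-184, Rational(3, 2))) = Add(16, -276) = -260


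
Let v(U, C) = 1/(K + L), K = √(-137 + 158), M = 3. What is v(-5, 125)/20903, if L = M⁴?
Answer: 27/45568540 - √21/136705620 ≈ 5.5899e-7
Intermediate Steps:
L = 81 (L = 3⁴ = 81)
K = √21 ≈ 4.5826
v(U, C) = 1/(81 + √21) (v(U, C) = 1/(√21 + 81) = 1/(81 + √21))
v(-5, 125)/20903 = (27/2180 - √21/6540)/20903 = (27/2180 - √21/6540)*(1/20903) = 27/45568540 - √21/136705620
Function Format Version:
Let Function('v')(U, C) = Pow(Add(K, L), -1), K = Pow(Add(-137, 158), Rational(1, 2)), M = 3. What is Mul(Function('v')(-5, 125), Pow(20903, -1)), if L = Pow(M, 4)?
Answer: Add(Rational(27, 45568540), Mul(Rational(-1, 136705620), Pow(21, Rational(1, 2)))) ≈ 5.5899e-7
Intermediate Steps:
L = 81 (L = Pow(3, 4) = 81)
K = Pow(21, Rational(1, 2)) ≈ 4.5826
Function('v')(U, C) = Pow(Add(81, Pow(21, Rational(1, 2))), -1) (Function('v')(U, C) = Pow(Add(Pow(21, Rational(1, 2)), 81), -1) = Pow(Add(81, Pow(21, Rational(1, 2))), -1))
Mul(Function('v')(-5, 125), Pow(20903, -1)) = Mul(Add(Rational(27, 2180), Mul(Rational(-1, 6540), Pow(21, Rational(1, 2)))), Pow(20903, -1)) = Mul(Add(Rational(27, 2180), Mul(Rational(-1, 6540), Pow(21, Rational(1, 2)))), Rational(1, 20903)) = Add(Rational(27, 45568540), Mul(Rational(-1, 136705620), Pow(21, Rational(1, 2))))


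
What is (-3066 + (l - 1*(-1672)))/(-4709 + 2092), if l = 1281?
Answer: 113/2617 ≈ 0.043179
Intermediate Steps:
(-3066 + (l - 1*(-1672)))/(-4709 + 2092) = (-3066 + (1281 - 1*(-1672)))/(-4709 + 2092) = (-3066 + (1281 + 1672))/(-2617) = (-3066 + 2953)*(-1/2617) = -113*(-1/2617) = 113/2617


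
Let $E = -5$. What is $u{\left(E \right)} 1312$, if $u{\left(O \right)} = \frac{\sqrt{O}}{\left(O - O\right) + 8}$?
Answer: $164 i \sqrt{5} \approx 366.72 i$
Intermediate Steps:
$u{\left(O \right)} = \frac{\sqrt{O}}{8}$ ($u{\left(O \right)} = \frac{\sqrt{O}}{0 + 8} = \frac{\sqrt{O}}{8}$)
$u{\left(E \right)} 1312 = \frac{\sqrt{-5}}{8} \cdot 1312 = \frac{i \sqrt{5}}{8} \cdot 1312 = 164 i \sqrt{5}$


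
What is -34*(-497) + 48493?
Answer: 65391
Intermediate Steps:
-34*(-497) + 48493 = 16898 + 48493 = 65391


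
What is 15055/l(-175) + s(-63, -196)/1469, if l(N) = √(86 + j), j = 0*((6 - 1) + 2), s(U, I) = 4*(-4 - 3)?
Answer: -28/1469 + 15055*√86/86 ≈ 1623.4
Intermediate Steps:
s(U, I) = -28 (s(U, I) = 4*(-7) = -28)
j = 0 (j = 0*(5 + 2) = 0*7 = 0)
l(N) = √86 (l(N) = √(86 + 0) = √86)
15055/l(-175) + s(-63, -196)/1469 = 15055/(√86) - 28/1469 = 15055*(√86/86) - 28*1/1469 = 15055*√86/86 - 28/1469 = -28/1469 + 15055*√86/86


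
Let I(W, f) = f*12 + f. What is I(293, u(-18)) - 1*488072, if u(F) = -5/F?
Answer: -8785231/18 ≈ -4.8807e+5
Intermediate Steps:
I(W, f) = 13*f (I(W, f) = 12*f + f = 13*f)
I(293, u(-18)) - 1*488072 = 13*(-5/(-18)) - 1*488072 = 13*(-5*(-1/18)) - 488072 = 13*(5/18) - 488072 = 65/18 - 488072 = -8785231/18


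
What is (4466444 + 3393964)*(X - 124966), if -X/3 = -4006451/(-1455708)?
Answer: -119167732043914554/121309 ≈ -9.8235e+11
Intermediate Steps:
X = -4006451/485236 (X = -(-12019353)/(-1455708) = -(-12019353)*(-1)/1455708 = -3*4006451/1455708 = -4006451/485236 ≈ -8.2567)
(4466444 + 3393964)*(X - 124966) = (4466444 + 3393964)*(-4006451/485236 - 124966) = 7860408*(-60642008427/485236) = -119167732043914554/121309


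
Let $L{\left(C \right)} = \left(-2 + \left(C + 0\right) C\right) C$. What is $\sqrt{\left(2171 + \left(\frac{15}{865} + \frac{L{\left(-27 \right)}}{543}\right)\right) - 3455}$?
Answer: $\frac{6 i \sqrt{35955402754}}{31313} \approx 36.334 i$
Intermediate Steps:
$L{\left(C \right)} = C \left(-2 + C^{2}\right)$ ($L{\left(C \right)} = \left(-2 + C C\right) C = \left(-2 + C^{2}\right) C = C \left(-2 + C^{2}\right)$)
$\sqrt{\left(2171 + \left(\frac{15}{865} + \frac{L{\left(-27 \right)}}{543}\right)\right) - 3455} = \sqrt{\left(2171 + \left(\frac{15}{865} + \frac{\left(-27\right) \left(-2 + \left(-27\right)^{2}\right)}{543}\right)\right) - 3455} = \sqrt{\left(2171 + \left(15 \cdot \frac{1}{865} + - 27 \left(-2 + 729\right) \frac{1}{543}\right)\right) - 3455} = \sqrt{\left(2171 + \left(\frac{3}{173} + \left(-27\right) 727 \cdot \frac{1}{543}\right)\right) - 3455} = \sqrt{\left(2171 + \left(\frac{3}{173} - \frac{6543}{181}\right)\right) - 3455} = \sqrt{\left(2171 - \frac{1131396}{31313}\right) - 3455} = \sqrt{\frac{66849127}{31313} - 3455} = \sqrt{- \frac{41337288}{31313}} = \frac{6 i \sqrt{35955402754}}{31313}$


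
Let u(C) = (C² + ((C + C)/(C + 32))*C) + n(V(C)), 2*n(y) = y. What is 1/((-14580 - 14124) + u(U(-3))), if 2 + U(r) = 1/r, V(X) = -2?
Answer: -801/22988050 ≈ -3.4844e-5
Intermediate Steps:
n(y) = y/2
U(r) = -2 + 1/r
u(C) = -1 + C² + 2*C²/(32 + C) (u(C) = (C² + ((C + C)/(C + 32))*C) + (½)*(-2) = (C² + ((2*C)/(32 + C))*C) - 1 = (C² + (2*C/(32 + C))*C) - 1 = (C² + 2*C²/(32 + C)) - 1 = -1 + C² + 2*C²/(32 + C))
1/((-14580 - 14124) + u(U(-3))) = 1/((-14580 - 14124) + (-32 + (-2 + 1/(-3))³ - (-2 + 1/(-3)) + 34*(-2 + 1/(-3))²)/(32 + (-2 + 1/(-3)))) = 1/(-28704 + (-32 + (-2 - ⅓)³ - (-2 - ⅓) + 34*(-2 - ⅓)²)/(32 + (-2 - ⅓))) = 1/(-28704 + (-32 + (-7/3)³ - 1*(-7/3) + 34*(-7/3)²)/(32 - 7/3)) = 1/(-28704 + (-32 - 343/27 + 7/3 + 34*(49/9))/(89/3)) = 1/(-28704 + 3*(-32 - 343/27 + 7/3 + 1666/9)/89) = 1/(-28704 + (3/89)*(3854/27)) = 1/(-28704 + 3854/801) = 1/(-22988050/801) = -801/22988050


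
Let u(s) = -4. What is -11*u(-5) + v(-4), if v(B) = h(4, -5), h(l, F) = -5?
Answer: 39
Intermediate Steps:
v(B) = -5
-11*u(-5) + v(-4) = -11*(-4) - 5 = 44 - 5 = 39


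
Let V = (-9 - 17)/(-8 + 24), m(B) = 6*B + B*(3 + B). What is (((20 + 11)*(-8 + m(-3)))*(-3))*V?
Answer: -15717/4 ≈ -3929.3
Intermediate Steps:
V = -13/8 (V = -26/16 = -26*1/16 = -13/8 ≈ -1.6250)
(((20 + 11)*(-8 + m(-3)))*(-3))*V = (((20 + 11)*(-8 - 3*(9 - 3)))*(-3))*(-13/8) = ((31*(-8 - 3*6))*(-3))*(-13/8) = ((31*(-8 - 18))*(-3))*(-13/8) = ((31*(-26))*(-3))*(-13/8) = -806*(-3)*(-13/8) = 2418*(-13/8) = -15717/4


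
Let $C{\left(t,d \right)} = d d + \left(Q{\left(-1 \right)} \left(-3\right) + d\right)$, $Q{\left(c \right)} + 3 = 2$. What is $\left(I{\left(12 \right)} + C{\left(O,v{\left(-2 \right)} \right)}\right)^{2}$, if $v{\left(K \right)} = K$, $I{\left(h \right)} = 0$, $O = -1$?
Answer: $25$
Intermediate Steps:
$Q{\left(c \right)} = -1$ ($Q{\left(c \right)} = -3 + 2 = -1$)
$C{\left(t,d \right)} = 3 + d + d^{2}$ ($C{\left(t,d \right)} = d d + \left(\left(-1\right) \left(-3\right) + d\right) = d^{2} + \left(3 + d\right) = 3 + d + d^{2}$)
$\left(I{\left(12 \right)} + C{\left(O,v{\left(-2 \right)} \right)}\right)^{2} = \left(0 + \left(3 - 2 + \left(-2\right)^{2}\right)\right)^{2} = \left(0 + \left(3 - 2 + 4\right)\right)^{2} = \left(0 + 5\right)^{2} = 5^{2} = 25$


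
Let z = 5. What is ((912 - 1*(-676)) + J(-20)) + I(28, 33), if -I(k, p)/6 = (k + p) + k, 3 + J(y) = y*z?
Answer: 951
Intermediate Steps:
J(y) = -3 + 5*y (J(y) = -3 + y*5 = -3 + 5*y)
I(k, p) = -12*k - 6*p (I(k, p) = -6*((k + p) + k) = -6*(p + 2*k) = -12*k - 6*p)
((912 - 1*(-676)) + J(-20)) + I(28, 33) = ((912 - 1*(-676)) + (-3 + 5*(-20))) + (-12*28 - 6*33) = ((912 + 676) + (-3 - 100)) + (-336 - 198) = (1588 - 103) - 534 = 1485 - 534 = 951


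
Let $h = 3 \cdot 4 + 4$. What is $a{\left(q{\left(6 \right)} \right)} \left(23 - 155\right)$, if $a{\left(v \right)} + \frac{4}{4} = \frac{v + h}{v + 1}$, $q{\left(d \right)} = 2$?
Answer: $-660$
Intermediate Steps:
$h = 16$ ($h = 12 + 4 = 16$)
$a{\left(v \right)} = -1 + \frac{16 + v}{1 + v}$ ($a{\left(v \right)} = -1 + \frac{v + 16}{v + 1} = -1 + \frac{16 + v}{1 + v}$)
$a{\left(q{\left(6 \right)} \right)} \left(23 - 155\right) = \frac{15}{1 + 2} \left(23 - 155\right) = \frac{15}{3} \left(-132\right) = 15 \cdot \frac{1}{3} \left(-132\right) = 5 \left(-132\right) = -660$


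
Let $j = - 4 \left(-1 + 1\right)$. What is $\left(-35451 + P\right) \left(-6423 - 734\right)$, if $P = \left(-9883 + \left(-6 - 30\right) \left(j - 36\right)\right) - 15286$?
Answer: $424581868$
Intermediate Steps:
$j = 0$ ($j = \left(-4\right) 0 = 0$)
$P = -23873$ ($P = \left(-9883 + \left(-6 - 30\right) \left(0 - 36\right)\right) - 15286 = \left(-9883 - -1296\right) - 15286 = \left(-9883 + 1296\right) - 15286 = -8587 - 15286 = -23873$)
$\left(-35451 + P\right) \left(-6423 - 734\right) = \left(-35451 - 23873\right) \left(-6423 - 734\right) = \left(-59324\right) \left(-7157\right) = 424581868$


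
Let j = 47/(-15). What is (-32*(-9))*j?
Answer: -4512/5 ≈ -902.40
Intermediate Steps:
j = -47/15 (j = 47*(-1/15) = -47/15 ≈ -3.1333)
(-32*(-9))*j = -32*(-9)*(-47/15) = 288*(-47/15) = -4512/5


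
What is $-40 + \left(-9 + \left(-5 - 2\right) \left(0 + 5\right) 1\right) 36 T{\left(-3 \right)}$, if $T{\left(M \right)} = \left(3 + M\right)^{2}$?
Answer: $-40$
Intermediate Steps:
$-40 + \left(-9 + \left(-5 - 2\right) \left(0 + 5\right) 1\right) 36 T{\left(-3 \right)} = -40 + \left(-9 + \left(-5 - 2\right) \left(0 + 5\right) 1\right) 36 \left(3 - 3\right)^{2} = -40 + \left(-9 + \left(-7\right) 5 \cdot 1\right) 36 \cdot 0^{2} = -40 + \left(-9 - 35\right) 36 \cdot 0 = -40 + \left(-9 - 35\right) 0 = -40 - 0 = -40 + 0 = -40$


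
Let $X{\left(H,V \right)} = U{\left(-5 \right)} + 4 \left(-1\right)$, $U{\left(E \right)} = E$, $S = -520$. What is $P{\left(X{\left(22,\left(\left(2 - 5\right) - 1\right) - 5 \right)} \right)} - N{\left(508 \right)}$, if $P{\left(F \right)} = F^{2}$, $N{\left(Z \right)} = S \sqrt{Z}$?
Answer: $81 + 1040 \sqrt{127} \approx 11801.0$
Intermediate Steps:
$X{\left(H,V \right)} = -9$ ($X{\left(H,V \right)} = -5 + 4 \left(-1\right) = -5 - 4 = -9$)
$N{\left(Z \right)} = - 520 \sqrt{Z}$
$P{\left(X{\left(22,\left(\left(2 - 5\right) - 1\right) - 5 \right)} \right)} - N{\left(508 \right)} = \left(-9\right)^{2} - - 520 \sqrt{508} = 81 - - 520 \cdot 2 \sqrt{127} = 81 - - 1040 \sqrt{127} = 81 + 1040 \sqrt{127}$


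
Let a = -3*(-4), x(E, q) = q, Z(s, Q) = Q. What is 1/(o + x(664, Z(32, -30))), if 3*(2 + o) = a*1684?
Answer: 1/6704 ≈ 0.00014916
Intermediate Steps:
a = 12
o = 6734 (o = -2 + (12*1684)/3 = -2 + (⅓)*20208 = -2 + 6736 = 6734)
1/(o + x(664, Z(32, -30))) = 1/(6734 - 30) = 1/6704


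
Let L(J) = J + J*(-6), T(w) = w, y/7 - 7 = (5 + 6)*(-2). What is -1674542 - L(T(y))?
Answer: -1675067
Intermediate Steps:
y = -105 (y = 49 + 7*((5 + 6)*(-2)) = 49 + 7*(11*(-2)) = 49 + 7*(-22) = 49 - 154 = -105)
L(J) = -5*J (L(J) = J - 6*J = -5*J)
-1674542 - L(T(y)) = -1674542 - (-5)*(-105) = -1674542 - 1*525 = -1674542 - 525 = -1675067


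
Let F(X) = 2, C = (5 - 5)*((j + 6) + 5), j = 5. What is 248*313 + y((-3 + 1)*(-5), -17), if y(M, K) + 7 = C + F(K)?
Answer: 77619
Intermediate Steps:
C = 0 (C = (5 - 5)*((5 + 6) + 5) = 0*(11 + 5) = 0*16 = 0)
y(M, K) = -5 (y(M, K) = -7 + (0 + 2) = -7 + 2 = -5)
248*313 + y((-3 + 1)*(-5), -17) = 248*313 - 5 = 77624 - 5 = 77619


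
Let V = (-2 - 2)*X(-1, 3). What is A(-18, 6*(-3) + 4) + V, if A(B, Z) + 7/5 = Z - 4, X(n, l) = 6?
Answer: -217/5 ≈ -43.400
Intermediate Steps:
A(B, Z) = -27/5 + Z (A(B, Z) = -7/5 + (Z - 4) = -7/5 + (-4 + Z) = -27/5 + Z)
V = -24 (V = (-2 - 2)*6 = -4*6 = -24)
A(-18, 6*(-3) + 4) + V = (-27/5 + (6*(-3) + 4)) - 24 = (-27/5 + (-18 + 4)) - 24 = (-27/5 - 14) - 24 = -97/5 - 24 = -217/5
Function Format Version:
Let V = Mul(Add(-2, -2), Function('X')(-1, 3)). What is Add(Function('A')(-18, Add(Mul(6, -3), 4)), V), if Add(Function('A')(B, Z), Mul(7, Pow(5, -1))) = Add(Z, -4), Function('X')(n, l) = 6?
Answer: Rational(-217, 5) ≈ -43.400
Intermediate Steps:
Function('A')(B, Z) = Add(Rational(-27, 5), Z) (Function('A')(B, Z) = Add(Rational(-7, 5), Add(Z, -4)) = Add(Rational(-7, 5), Add(-4, Z)) = Add(Rational(-27, 5), Z))
V = -24 (V = Mul(Add(-2, -2), 6) = Mul(-4, 6) = -24)
Add(Function('A')(-18, Add(Mul(6, -3), 4)), V) = Add(Add(Rational(-27, 5), Add(Mul(6, -3), 4)), -24) = Add(Add(Rational(-27, 5), Add(-18, 4)), -24) = Add(Add(Rational(-27, 5), -14), -24) = Add(Rational(-97, 5), -24) = Rational(-217, 5)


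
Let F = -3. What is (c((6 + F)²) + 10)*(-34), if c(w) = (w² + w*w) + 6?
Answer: -6052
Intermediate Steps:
c(w) = 6 + 2*w² (c(w) = (w² + w²) + 6 = 2*w² + 6 = 6 + 2*w²)
(c((6 + F)²) + 10)*(-34) = ((6 + 2*((6 - 3)²)²) + 10)*(-34) = ((6 + 2*(3²)²) + 10)*(-34) = ((6 + 2*9²) + 10)*(-34) = ((6 + 2*81) + 10)*(-34) = ((6 + 162) + 10)*(-34) = (168 + 10)*(-34) = 178*(-34) = -6052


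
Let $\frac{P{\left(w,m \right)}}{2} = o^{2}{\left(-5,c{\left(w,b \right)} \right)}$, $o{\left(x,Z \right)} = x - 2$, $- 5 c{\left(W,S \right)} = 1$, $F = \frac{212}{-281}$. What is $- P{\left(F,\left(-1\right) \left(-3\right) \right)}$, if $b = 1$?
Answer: $-98$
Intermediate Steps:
$F = - \frac{212}{281}$ ($F = 212 \left(- \frac{1}{281}\right) = - \frac{212}{281} \approx -0.75445$)
$c{\left(W,S \right)} = - \frac{1}{5}$ ($c{\left(W,S \right)} = \left(- \frac{1}{5}\right) 1 = - \frac{1}{5}$)
$o{\left(x,Z \right)} = -2 + x$ ($o{\left(x,Z \right)} = x - 2 = -2 + x$)
$P{\left(w,m \right)} = 98$ ($P{\left(w,m \right)} = 2 \left(-2 - 5\right)^{2} = 2 \left(-7\right)^{2} = 2 \cdot 49 = 98$)
$- P{\left(F,\left(-1\right) \left(-3\right) \right)} = \left(-1\right) 98 = -98$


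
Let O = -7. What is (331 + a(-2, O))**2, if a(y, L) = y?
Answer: 108241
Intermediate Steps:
(331 + a(-2, O))**2 = (331 - 2)**2 = 329**2 = 108241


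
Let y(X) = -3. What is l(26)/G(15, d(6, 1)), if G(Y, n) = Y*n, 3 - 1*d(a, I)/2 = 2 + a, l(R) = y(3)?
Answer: 1/50 ≈ 0.020000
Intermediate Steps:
l(R) = -3
d(a, I) = 2 - 2*a (d(a, I) = 6 - 2*(2 + a) = 6 + (-4 - 2*a) = 2 - 2*a)
l(26)/G(15, d(6, 1)) = -3*1/(15*(2 - 2*6)) = -3*1/(15*(2 - 12)) = -3/(15*(-10)) = -3/(-150) = -3*(-1/150) = 1/50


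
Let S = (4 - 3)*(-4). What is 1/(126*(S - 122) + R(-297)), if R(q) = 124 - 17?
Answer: -1/15769 ≈ -6.3416e-5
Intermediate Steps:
R(q) = 107
S = -4 (S = 1*(-4) = -4)
1/(126*(S - 122) + R(-297)) = 1/(126*(-4 - 122) + 107) = 1/(126*(-126) + 107) = 1/(-15876 + 107) = 1/(-15769) = -1/15769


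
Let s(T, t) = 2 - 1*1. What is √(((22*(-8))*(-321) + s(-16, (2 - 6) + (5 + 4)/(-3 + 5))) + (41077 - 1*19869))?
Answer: √77705 ≈ 278.76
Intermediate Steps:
s(T, t) = 1 (s(T, t) = 2 - 1 = 1)
√(((22*(-8))*(-321) + s(-16, (2 - 6) + (5 + 4)/(-3 + 5))) + (41077 - 1*19869)) = √(((22*(-8))*(-321) + 1) + (41077 - 1*19869)) = √((-176*(-321) + 1) + (41077 - 19869)) = √((56496 + 1) + 21208) = √(56497 + 21208) = √77705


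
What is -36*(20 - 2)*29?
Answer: -18792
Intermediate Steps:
-36*(20 - 2)*29 = -36*18*29 = -648*29 = -18792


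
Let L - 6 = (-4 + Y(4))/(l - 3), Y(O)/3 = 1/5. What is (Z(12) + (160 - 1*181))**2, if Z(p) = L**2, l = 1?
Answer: 14661241/10000 ≈ 1466.1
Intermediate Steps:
Y(O) = 3/5
L = 77/10 (L = 6 + (-4 + 3/5)/(1 - 3) = 6 - 17/5/(-2) = 6 - 17/5*(-1/2) = 6 + 17/10 = 77/10 ≈ 7.7000)
Z(p) = 5929/100 (Z(p) = (77/10)**2 = 5929/100)
(Z(12) + (160 - 1*181))**2 = (5929/100 + (160 - 1*181))**2 = (5929/100 + (160 - 181))**2 = (5929/100 - 21)**2 = (3829/100)**2 = 14661241/10000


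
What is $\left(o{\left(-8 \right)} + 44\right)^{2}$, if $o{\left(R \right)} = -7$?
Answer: $1369$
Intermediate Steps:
$\left(o{\left(-8 \right)} + 44\right)^{2} = \left(-7 + 44\right)^{2} = 37^{2} = 1369$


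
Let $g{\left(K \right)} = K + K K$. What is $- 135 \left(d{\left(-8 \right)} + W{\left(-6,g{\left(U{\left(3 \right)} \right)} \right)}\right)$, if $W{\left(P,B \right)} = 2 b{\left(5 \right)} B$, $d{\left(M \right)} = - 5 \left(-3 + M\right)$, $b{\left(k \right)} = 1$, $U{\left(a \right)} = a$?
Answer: $-10665$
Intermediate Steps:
$g{\left(K \right)} = K + K^{2}$
$d{\left(M \right)} = 15 - 5 M$
$W{\left(P,B \right)} = 2 B$ ($W{\left(P,B \right)} = 2 \cdot 1 B = 2 B$)
$- 135 \left(d{\left(-8 \right)} + W{\left(-6,g{\left(U{\left(3 \right)} \right)} \right)}\right) = - 135 \left(\left(15 - -40\right) + 2 \cdot 3 \left(1 + 3\right)\right) = - 135 \left(\left(15 + 40\right) + 2 \cdot 3 \cdot 4\right) = - 135 \left(55 + 2 \cdot 12\right) = - 135 \left(55 + 24\right) = \left(-135\right) 79 = -10665$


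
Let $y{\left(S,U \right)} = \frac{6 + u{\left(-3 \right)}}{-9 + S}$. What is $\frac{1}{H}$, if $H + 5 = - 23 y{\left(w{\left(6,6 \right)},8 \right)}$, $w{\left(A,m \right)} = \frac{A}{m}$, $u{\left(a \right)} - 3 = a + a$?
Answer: $\frac{8}{29} \approx 0.27586$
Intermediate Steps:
$u{\left(a \right)} = 3 + 2 a$ ($u{\left(a \right)} = 3 + \left(a + a\right) = 3 + 2 a$)
$y{\left(S,U \right)} = \frac{3}{-9 + S}$ ($y{\left(S,U \right)} = \frac{6 + \left(3 + 2 \left(-3\right)\right)}{-9 + S} = \frac{6 + \left(3 - 6\right)}{-9 + S} = \frac{6 - 3}{-9 + S} = \frac{3}{-9 + S}$)
$H = \frac{29}{8}$ ($H = -5 - 23 \frac{3}{-9 + \frac{6}{6}} = -5 - 23 \frac{3}{-9 + 6 \cdot \frac{1}{6}} = -5 - 23 \frac{3}{-9 + 1} = -5 - 23 \frac{3}{-8} = -5 - 23 \cdot 3 \left(- \frac{1}{8}\right) = -5 - - \frac{69}{8} = -5 + \frac{69}{8} = \frac{29}{8} \approx 3.625$)
$\frac{1}{H} = \frac{1}{\frac{29}{8}} = \frac{8}{29}$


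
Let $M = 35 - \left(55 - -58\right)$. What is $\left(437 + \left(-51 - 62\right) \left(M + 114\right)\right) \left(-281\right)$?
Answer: $1020311$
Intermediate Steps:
$M = -78$ ($M = 35 - \left(55 + 58\right) = 35 - 113 = -78$)
$\left(437 + \left(-51 - 62\right) \left(M + 114\right)\right) \left(-281\right) = \left(437 + \left(-51 - 62\right) \left(-78 + 114\right)\right) \left(-281\right) = \left(437 - 4068\right) \left(-281\right) = \left(-3631\right) \left(-281\right) = 1020311$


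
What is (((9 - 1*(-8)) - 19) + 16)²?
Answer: 196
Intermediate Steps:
(((9 - 1*(-8)) - 19) + 16)² = (((9 + 8) - 19) + 16)² = ((17 - 19) + 16)² = (-2 + 16)² = 14² = 196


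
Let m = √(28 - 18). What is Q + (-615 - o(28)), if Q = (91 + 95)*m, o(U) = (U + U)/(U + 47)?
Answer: -46181/75 + 186*√10 ≈ -27.563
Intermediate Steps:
o(U) = 2*U/(47 + U) (o(U) = (2*U)/(47 + U) = 2*U/(47 + U))
m = √10 ≈ 3.1623
Q = 186*√10 (Q = (91 + 95)*√10 = 186*√10 ≈ 588.18)
Q + (-615 - o(28)) = 186*√10 + (-615 - 2*28/(47 + 28)) = 186*√10 + (-615 - 2*28/75) = 186*√10 + (-615 - 1*56/75) = 186*√10 + (-615 - 56/75) = 186*√10 - 46181/75 = -46181/75 + 186*√10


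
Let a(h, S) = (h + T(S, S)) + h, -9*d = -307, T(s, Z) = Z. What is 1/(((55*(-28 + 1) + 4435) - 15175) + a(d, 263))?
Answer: -9/107044 ≈ -8.4078e-5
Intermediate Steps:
d = 307/9 (d = -⅑*(-307) = 307/9 ≈ 34.111)
a(h, S) = S + 2*h (a(h, S) = (h + S) + h = (S + h) + h = S + 2*h)
1/(((55*(-28 + 1) + 4435) - 15175) + a(d, 263)) = 1/(((55*(-28 + 1) + 4435) - 15175) + (263 + 2*(307/9))) = 1/(((55*(-27) + 4435) - 15175) + (263 + 614/9)) = 1/(((-1485 + 4435) - 15175) + 2981/9) = 1/((2950 - 15175) + 2981/9) = 1/(-12225 + 2981/9) = 1/(-107044/9) = -9/107044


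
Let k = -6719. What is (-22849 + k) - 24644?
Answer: -54212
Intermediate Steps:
(-22849 + k) - 24644 = (-22849 - 6719) - 24644 = -29568 - 24644 = -54212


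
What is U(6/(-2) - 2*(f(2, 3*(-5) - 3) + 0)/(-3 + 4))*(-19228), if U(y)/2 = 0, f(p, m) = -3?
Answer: 0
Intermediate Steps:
U(y) = 0 (U(y) = 2*0 = 0)
U(6/(-2) - 2*(f(2, 3*(-5) - 3) + 0)/(-3 + 4))*(-19228) = 0*(-19228) = 0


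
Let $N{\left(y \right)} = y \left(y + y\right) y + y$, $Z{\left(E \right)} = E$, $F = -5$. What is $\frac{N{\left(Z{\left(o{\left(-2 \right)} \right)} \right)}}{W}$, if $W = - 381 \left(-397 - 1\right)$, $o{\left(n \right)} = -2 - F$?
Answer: $\frac{19}{50546} \approx 0.0003759$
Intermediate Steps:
$o{\left(n \right)} = 3$ ($o{\left(n \right)} = -2 - -5 = -2 + 5 = 3$)
$W = 151638$ ($W = \left(-381\right) \left(-398\right) = 151638$)
$N{\left(y \right)} = y + 2 y^{3}$ ($N{\left(y \right)} = y 2 y y + y = 2 y^{2} y + y = 2 y^{3} + y = y + 2 y^{3}$)
$\frac{N{\left(Z{\left(o{\left(-2 \right)} \right)} \right)}}{W} = \frac{3 + 2 \cdot 3^{3}}{151638} = \left(3 + 2 \cdot 27\right) \frac{1}{151638} = \left(3 + 54\right) \frac{1}{151638} = 57 \cdot \frac{1}{151638} = \frac{19}{50546}$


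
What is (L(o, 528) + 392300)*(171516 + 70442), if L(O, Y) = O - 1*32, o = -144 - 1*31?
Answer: 94870038094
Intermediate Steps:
o = -175 (o = -144 - 31 = -175)
L(O, Y) = -32 + O (L(O, Y) = O - 32 = -32 + O)
(L(o, 528) + 392300)*(171516 + 70442) = ((-32 - 175) + 392300)*(171516 + 70442) = (-207 + 392300)*241958 = 392093*241958 = 94870038094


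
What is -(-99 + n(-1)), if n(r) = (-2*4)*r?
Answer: 91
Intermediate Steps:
n(r) = -8*r
-(-99 + n(-1)) = -(-99 - 8*(-1)) = -(-99 + 8) = -1*(-91) = 91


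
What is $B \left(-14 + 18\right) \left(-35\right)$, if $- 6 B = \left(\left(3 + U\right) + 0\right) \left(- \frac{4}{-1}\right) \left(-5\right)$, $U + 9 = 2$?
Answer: $\frac{5600}{3} \approx 1866.7$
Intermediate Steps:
$U = -7$ ($U = -9 + 2 = -7$)
$B = - \frac{40}{3}$ ($B = - \frac{\left(\left(3 - 7\right) + 0\right) \left(- \frac{4}{-1}\right) \left(-5\right)}{6} = - \frac{\left(-4 + 0\right) \left(\left(-4\right) \left(-1\right)\right) \left(-5\right)}{6} = - \frac{\left(-4\right) 4 \left(-5\right)}{6} = - \frac{\left(-16\right) \left(-5\right)}{6} = \left(- \frac{1}{6}\right) 80 = - \frac{40}{3} \approx -13.333$)
$B \left(-14 + 18\right) \left(-35\right) = - \frac{40 \left(-14 + 18\right)}{3} \left(-35\right) = \left(- \frac{40}{3}\right) 4 \left(-35\right) = \left(- \frac{160}{3}\right) \left(-35\right) = \frac{5600}{3}$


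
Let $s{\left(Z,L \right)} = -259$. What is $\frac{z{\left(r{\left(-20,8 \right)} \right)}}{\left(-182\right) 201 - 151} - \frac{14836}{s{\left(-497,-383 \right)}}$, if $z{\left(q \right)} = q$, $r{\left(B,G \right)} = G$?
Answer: $\frac{544968716}{9513847} \approx 57.282$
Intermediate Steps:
$\frac{z{\left(r{\left(-20,8 \right)} \right)}}{\left(-182\right) 201 - 151} - \frac{14836}{s{\left(-497,-383 \right)}} = \frac{8}{\left(-182\right) 201 - 151} - \frac{14836}{-259} = \frac{8}{-36582 - 151} - - \frac{14836}{259} = \frac{8}{-36733} + \frac{14836}{259} = 8 \left(- \frac{1}{36733}\right) + \frac{14836}{259} = - \frac{8}{36733} + \frac{14836}{259} = \frac{544968716}{9513847}$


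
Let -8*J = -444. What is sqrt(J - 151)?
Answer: I*sqrt(382)/2 ≈ 9.7724*I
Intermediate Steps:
J = 111/2 (J = -1/8*(-444) = 111/2 ≈ 55.500)
sqrt(J - 151) = sqrt(111/2 - 151) = sqrt(-191/2) = I*sqrt(382)/2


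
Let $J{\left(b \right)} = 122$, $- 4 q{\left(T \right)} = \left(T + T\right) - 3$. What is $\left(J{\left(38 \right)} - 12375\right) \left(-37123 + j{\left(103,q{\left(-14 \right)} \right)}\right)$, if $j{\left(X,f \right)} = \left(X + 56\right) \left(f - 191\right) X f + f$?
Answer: $\frac{4567041268995}{16} \approx 2.8544 \cdot 10^{11}$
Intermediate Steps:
$q{\left(T \right)} = \frac{3}{4} - \frac{T}{2}$ ($q{\left(T \right)} = - \frac{\left(T + T\right) - 3}{4} = - \frac{2 T - 3}{4} = - \frac{-3 + 2 T}{4} = \frac{3}{4} - \frac{T}{2}$)
$j{\left(X,f \right)} = f + X f \left(-191 + f\right) \left(56 + X\right)$ ($j{\left(X,f \right)} = \left(56 + X\right) \left(-191 + f\right) X f + f = \left(-191 + f\right) \left(56 + X\right) X f + f = X \left(-191 + f\right) \left(56 + X\right) f + f = X f \left(-191 + f\right) \left(56 + X\right) + f = f + X f \left(-191 + f\right) \left(56 + X\right)$)
$\left(J{\left(38 \right)} - 12375\right) \left(-37123 + j{\left(103,q{\left(-14 \right)} \right)}\right) = \left(122 - 12375\right) \left(-37123 + \left(\frac{3}{4} - -7\right) \left(1 - 1101688 - 191 \cdot 103^{2} + \left(\frac{3}{4} - -7\right) 103^{2} + 56 \cdot 103 \left(\frac{3}{4} - -7\right)\right)\right) = - 12253 \left(-37123 + \left(\frac{3}{4} + 7\right) \left(1 - 1101688 - 2026319 + \left(\frac{3}{4} + 7\right) 10609 + 56 \cdot 103 \left(\frac{3}{4} + 7\right)\right)\right) = - 12253 \left(-37123 + \frac{31 \left(1 - 1101688 - 2026319 + \frac{31}{4} \cdot 10609 + 56 \cdot 103 \cdot \frac{31}{4}\right)}{4}\right) = - 12253 \left(-37123 + \frac{31 \left(1 - 1101688 - 2026319 + \frac{328879}{4} + 44702\right)}{4}\right) = - 12253 \left(-37123 + \frac{31}{4} \left(- \frac{12004337}{4}\right)\right) = - 12253 \left(-37123 - \frac{372134447}{16}\right) = \left(-12253\right) \left(- \frac{372728415}{16}\right) = \frac{4567041268995}{16}$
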